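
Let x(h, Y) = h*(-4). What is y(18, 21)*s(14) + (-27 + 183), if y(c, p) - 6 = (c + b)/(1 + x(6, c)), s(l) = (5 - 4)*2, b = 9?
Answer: 3810/23 ≈ 165.65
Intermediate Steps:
x(h, Y) = -4*h
s(l) = 2 (s(l) = 1*2 = 2)
y(c, p) = 129/23 - c/23 (y(c, p) = 6 + (c + 9)/(1 - 4*6) = 6 + (9 + c)/(1 - 24) = 6 + (9 + c)/(-23) = 6 + (9 + c)*(-1/23) = 6 + (-9/23 - c/23) = 129/23 - c/23)
y(18, 21)*s(14) + (-27 + 183) = (129/23 - 1/23*18)*2 + (-27 + 183) = (129/23 - 18/23)*2 + 156 = (111/23)*2 + 156 = 222/23 + 156 = 3810/23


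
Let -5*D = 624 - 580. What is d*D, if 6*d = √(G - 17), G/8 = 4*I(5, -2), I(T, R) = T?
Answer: -22*√143/15 ≈ -17.539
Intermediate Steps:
G = 160 (G = 8*(4*5) = 8*20 = 160)
D = -44/5 (D = -(624 - 580)/5 = -⅕*44 = -44/5 ≈ -8.8000)
d = √143/6 (d = √(160 - 17)/6 = √143/6 ≈ 1.9930)
d*D = (√143/6)*(-44/5) = -22*√143/15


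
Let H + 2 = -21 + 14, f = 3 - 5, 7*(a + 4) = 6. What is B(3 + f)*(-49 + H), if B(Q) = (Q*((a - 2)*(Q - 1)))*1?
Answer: 0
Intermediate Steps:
a = -22/7 (a = -4 + (⅐)*6 = -4 + 6/7 = -22/7 ≈ -3.1429)
f = -2
B(Q) = Q*(36/7 - 36*Q/7) (B(Q) = (Q*((-22/7 - 2)*(Q - 1)))*1 = (Q*(-36*(-1 + Q)/7))*1 = (Q*(36/7 - 36*Q/7))*1 = Q*(36/7 - 36*Q/7))
H = -9 (H = -2 + (-21 + 14) = -2 - 7 = -9)
B(3 + f)*(-49 + H) = (36*(3 - 2)*(1 - (3 - 2))/7)*(-49 - 9) = ((36/7)*1*(1 - 1*1))*(-58) = ((36/7)*1*(1 - 1))*(-58) = ((36/7)*1*0)*(-58) = 0*(-58) = 0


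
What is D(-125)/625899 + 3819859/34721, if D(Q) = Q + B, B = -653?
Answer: 2390818915303/21731839179 ≈ 110.01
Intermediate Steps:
D(Q) = -653 + Q (D(Q) = Q - 653 = -653 + Q)
D(-125)/625899 + 3819859/34721 = (-653 - 125)/625899 + 3819859/34721 = -778*1/625899 + 3819859*(1/34721) = -778/625899 + 3819859/34721 = 2390818915303/21731839179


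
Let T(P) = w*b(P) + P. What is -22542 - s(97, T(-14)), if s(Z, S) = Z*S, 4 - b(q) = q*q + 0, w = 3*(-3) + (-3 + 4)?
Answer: -170176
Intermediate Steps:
w = -8 (w = -9 + 1 = -8)
b(q) = 4 - q² (b(q) = 4 - (q*q + 0) = 4 - (q² + 0) = 4 - q²)
T(P) = -32 + P + 8*P² (T(P) = -8*(4 - P²) + P = (-32 + 8*P²) + P = -32 + P + 8*P²)
s(Z, S) = S*Z
-22542 - s(97, T(-14)) = -22542 - (-32 - 14 + 8*(-14)²)*97 = -22542 - (-32 - 14 + 8*196)*97 = -22542 - (-32 - 14 + 1568)*97 = -22542 - 1522*97 = -22542 - 1*147634 = -22542 - 147634 = -170176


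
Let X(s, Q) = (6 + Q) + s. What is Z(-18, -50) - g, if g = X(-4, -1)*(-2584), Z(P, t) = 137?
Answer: 2721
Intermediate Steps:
X(s, Q) = 6 + Q + s
g = -2584 (g = (6 - 1 - 4)*(-2584) = 1*(-2584) = -2584)
Z(-18, -50) - g = 137 - 1*(-2584) = 137 + 2584 = 2721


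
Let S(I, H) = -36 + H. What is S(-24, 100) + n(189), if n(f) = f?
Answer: 253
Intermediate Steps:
S(-24, 100) + n(189) = (-36 + 100) + 189 = 64 + 189 = 253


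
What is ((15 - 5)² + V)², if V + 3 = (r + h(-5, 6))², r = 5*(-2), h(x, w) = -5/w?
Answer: 59552089/1296 ≈ 45951.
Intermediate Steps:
r = -10
V = 4117/36 (V = -3 + (-10 - 5/6)² = -3 + (-10 - 5*⅙)² = -3 + (-10 - ⅚)² = -3 + (-65/6)² = -3 + 4225/36 = 4117/36 ≈ 114.36)
((15 - 5)² + V)² = ((15 - 5)² + 4117/36)² = (10² + 4117/36)² = (100 + 4117/36)² = (7717/36)² = 59552089/1296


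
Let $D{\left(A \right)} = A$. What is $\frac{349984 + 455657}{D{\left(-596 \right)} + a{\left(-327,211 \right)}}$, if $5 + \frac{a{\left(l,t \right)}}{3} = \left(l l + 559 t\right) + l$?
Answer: $\frac{805641}{673042} \approx 1.197$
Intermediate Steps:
$a{\left(l,t \right)} = -15 + 3 l + 3 l^{2} + 1677 t$ ($a{\left(l,t \right)} = -15 + 3 \left(\left(l l + 559 t\right) + l\right) = -15 + 3 \left(\left(l^{2} + 559 t\right) + l\right) = -15 + 3 \left(l + l^{2} + 559 t\right) = -15 + \left(3 l + 3 l^{2} + 1677 t\right) = -15 + 3 l + 3 l^{2} + 1677 t$)
$\frac{349984 + 455657}{D{\left(-596 \right)} + a{\left(-327,211 \right)}} = \frac{349984 + 455657}{-596 + \left(-15 + 3 \left(-327\right) + 3 \left(-327\right)^{2} + 1677 \cdot 211\right)} = \frac{805641}{-596 + \left(-15 - 981 + 3 \cdot 106929 + 353847\right)} = \frac{805641}{-596 + \left(-15 - 981 + 320787 + 353847\right)} = \frac{805641}{-596 + 673638} = \frac{805641}{673042}$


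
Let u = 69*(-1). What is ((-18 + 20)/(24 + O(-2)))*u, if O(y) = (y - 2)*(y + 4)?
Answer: -69/8 ≈ -8.6250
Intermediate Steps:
u = -69
O(y) = (-2 + y)*(4 + y)
((-18 + 20)/(24 + O(-2)))*u = ((-18 + 20)/(24 + (-8 + (-2)² + 2*(-2))))*(-69) = (2/(24 + (-8 + 4 - 4)))*(-69) = (2/(24 - 8))*(-69) = (2/16)*(-69) = (2*(1/16))*(-69) = (⅛)*(-69) = -69/8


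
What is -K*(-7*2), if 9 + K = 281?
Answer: 3808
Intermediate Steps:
K = 272 (K = -9 + 281 = 272)
-K*(-7*2) = -272*(-7*2) = -272*(-14) = -1*(-3808) = 3808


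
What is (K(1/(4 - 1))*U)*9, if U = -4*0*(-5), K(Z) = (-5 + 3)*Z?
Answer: 0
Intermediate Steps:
K(Z) = -2*Z
U = 0 (U = 0*(-5) = 0)
(K(1/(4 - 1))*U)*9 = (-2/(4 - 1)*0)*9 = (-2/3*0)*9 = (-2*⅓*0)*9 = -⅔*0*9 = 0*9 = 0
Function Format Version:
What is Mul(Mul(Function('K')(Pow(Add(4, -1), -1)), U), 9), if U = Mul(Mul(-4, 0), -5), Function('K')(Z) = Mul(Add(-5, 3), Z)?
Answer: 0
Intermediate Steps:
Function('K')(Z) = Mul(-2, Z)
U = 0 (U = Mul(0, -5) = 0)
Mul(Mul(Function('K')(Pow(Add(4, -1), -1)), U), 9) = Mul(Mul(Mul(-2, Pow(Add(4, -1), -1)), 0), 9) = Mul(Mul(Mul(-2, Pow(3, -1)), 0), 9) = Mul(Mul(Mul(-2, Rational(1, 3)), 0), 9) = Mul(Mul(Rational(-2, 3), 0), 9) = Mul(0, 9) = 0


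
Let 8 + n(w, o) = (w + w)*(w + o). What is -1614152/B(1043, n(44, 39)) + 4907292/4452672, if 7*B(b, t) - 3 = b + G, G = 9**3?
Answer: -4191859621309/658624400 ≈ -6364.6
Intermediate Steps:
G = 729
n(w, o) = -8 + 2*w*(o + w) (n(w, o) = -8 + (w + w)*(w + o) = -8 + (2*w)*(o + w) = -8 + 2*w*(o + w))
B(b, t) = 732/7 + b/7 (B(b, t) = 3/7 + (b + 729)/7 = 3/7 + (729 + b)/7 = 3/7 + (729/7 + b/7) = 732/7 + b/7)
-1614152/B(1043, n(44, 39)) + 4907292/4452672 = -1614152/(732/7 + (1/7)*1043) + 4907292/4452672 = -1614152/(732/7 + 149) + 4907292*(1/4452672) = -1614152/1775/7 + 408941/371056 = -1614152*7/1775 + 408941/371056 = -11299064/1775 + 408941/371056 = -4191859621309/658624400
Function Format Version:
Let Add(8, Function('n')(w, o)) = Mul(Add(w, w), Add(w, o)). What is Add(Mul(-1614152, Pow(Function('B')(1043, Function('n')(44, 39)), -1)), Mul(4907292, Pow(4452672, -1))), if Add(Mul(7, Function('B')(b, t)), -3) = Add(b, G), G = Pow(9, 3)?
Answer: Rational(-4191859621309, 658624400) ≈ -6364.6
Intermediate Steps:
G = 729
Function('n')(w, o) = Add(-8, Mul(2, w, Add(o, w))) (Function('n')(w, o) = Add(-8, Mul(Add(w, w), Add(w, o))) = Add(-8, Mul(Mul(2, w), Add(o, w))) = Add(-8, Mul(2, w, Add(o, w))))
Function('B')(b, t) = Add(Rational(732, 7), Mul(Rational(1, 7), b)) (Function('B')(b, t) = Add(Rational(3, 7), Mul(Rational(1, 7), Add(b, 729))) = Add(Rational(3, 7), Mul(Rational(1, 7), Add(729, b))) = Add(Rational(3, 7), Add(Rational(729, 7), Mul(Rational(1, 7), b))) = Add(Rational(732, 7), Mul(Rational(1, 7), b)))
Add(Mul(-1614152, Pow(Function('B')(1043, Function('n')(44, 39)), -1)), Mul(4907292, Pow(4452672, -1))) = Add(Mul(-1614152, Pow(Add(Rational(732, 7), Mul(Rational(1, 7), 1043)), -1)), Mul(4907292, Pow(4452672, -1))) = Add(Mul(-1614152, Pow(Add(Rational(732, 7), 149), -1)), Mul(4907292, Rational(1, 4452672))) = Add(Mul(-1614152, Pow(Rational(1775, 7), -1)), Rational(408941, 371056)) = Add(Mul(-1614152, Rational(7, 1775)), Rational(408941, 371056)) = Add(Rational(-11299064, 1775), Rational(408941, 371056)) = Rational(-4191859621309, 658624400)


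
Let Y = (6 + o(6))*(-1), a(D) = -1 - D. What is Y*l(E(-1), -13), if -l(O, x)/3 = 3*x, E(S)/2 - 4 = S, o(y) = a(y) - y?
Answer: 819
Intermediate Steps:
o(y) = -1 - 2*y (o(y) = (-1 - y) - y = -1 - 2*y)
E(S) = 8 + 2*S
l(O, x) = -9*x
Y = 7 (Y = (6 + (-1 - 2*6))*(-1) = (6 + (-1 - 12))*(-1) = (6 - 13)*(-1) = -7*(-1) = 7)
Y*l(E(-1), -13) = 7*(-9*(-13)) = 7*117 = 819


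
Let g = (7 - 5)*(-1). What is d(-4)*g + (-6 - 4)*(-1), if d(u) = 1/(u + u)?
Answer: 41/4 ≈ 10.250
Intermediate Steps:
d(u) = 1/(2*u)
g = -2 (g = 2*(-1) = -2)
d(-4)*g + (-6 - 4)*(-1) = ((1/2)/(-4))*(-2) + (-6 - 4)*(-1) = ((1/2)*(-1/4))*(-2) - 10*(-1) = -1/8*(-2) + 10 = 1/4 + 10 = 41/4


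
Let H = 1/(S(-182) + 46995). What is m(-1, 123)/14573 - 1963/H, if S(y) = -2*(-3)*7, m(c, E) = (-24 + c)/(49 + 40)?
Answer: -119756442406132/1296997 ≈ -9.2334e+7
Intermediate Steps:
m(c, E) = -24/89 + c/89 (m(c, E) = (-24 + c)/89 = (-24 + c)*(1/89) = -24/89 + c/89)
S(y) = 42 (S(y) = 6*7 = 42)
H = 1/47037 (H = 1/(42 + 46995) = 1/47037 ≈ 2.1260e-5)
m(-1, 123)/14573 - 1963/H = (-24/89 + (1/89)*(-1))/14573 - 1963/1/47037 = (-24/89 - 1/89)*(1/14573) - 1963*47037 = -25/89*1/14573 - 92333631 = -25/1296997 - 92333631 = -119756442406132/1296997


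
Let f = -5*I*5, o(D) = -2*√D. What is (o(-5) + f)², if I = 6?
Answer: 22480 + 600*I*√5 ≈ 22480.0 + 1341.6*I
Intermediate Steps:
f = -150 (f = -5*6*5 = -30*5 = -150)
(o(-5) + f)² = (-2*I*√5 - 150)² = (-150 - 2*I*√5)²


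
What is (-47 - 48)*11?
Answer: -1045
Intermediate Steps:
(-47 - 48)*11 = -95*11 = -1045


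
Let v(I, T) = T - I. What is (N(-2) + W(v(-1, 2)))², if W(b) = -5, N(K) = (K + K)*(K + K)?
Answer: 121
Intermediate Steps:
N(K) = 4*K² (N(K) = (2*K)*(2*K) = 4*K²)
(N(-2) + W(v(-1, 2)))² = (4*(-2)² - 5)² = (4*4 - 5)² = (16 - 5)² = 11² = 121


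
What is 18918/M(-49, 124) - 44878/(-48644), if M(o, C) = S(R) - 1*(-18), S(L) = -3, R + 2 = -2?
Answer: 153486727/121610 ≈ 1262.1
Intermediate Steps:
R = -4 (R = -2 - 2 = -4)
M(o, C) = 15 (M(o, C) = -3 - 1*(-18) = -3 + 18 = 15)
18918/M(-49, 124) - 44878/(-48644) = 18918/15 - 44878/(-48644) = 18918*(1/15) - 44878*(-1/48644) = 6306/5 + 22439/24322 = 153486727/121610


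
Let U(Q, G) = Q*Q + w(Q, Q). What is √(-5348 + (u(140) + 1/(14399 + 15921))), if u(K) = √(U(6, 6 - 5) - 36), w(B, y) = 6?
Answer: √(-307276825305 + 57456400*√6)/7580 ≈ 73.113*I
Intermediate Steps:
U(Q, G) = 6 + Q² (U(Q, G) = Q*Q + 6 = Q² + 6 = 6 + Q²)
u(K) = √6 (u(K) = √((6 + 6²) - 36) = √((6 + 36) - 36) = √(42 - 36) = √6)
√(-5348 + (u(140) + 1/(14399 + 15921))) = √(-5348 + (√6 + 1/(14399 + 15921))) = √(-5348 + (√6 + 1/30320)) = √(-5348 + (1/30320 + √6)) = √(-162151359/30320 + √6)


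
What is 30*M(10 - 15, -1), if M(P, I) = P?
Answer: -150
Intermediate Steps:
30*M(10 - 15, -1) = 30*(10 - 15) = 30*(-5) = -150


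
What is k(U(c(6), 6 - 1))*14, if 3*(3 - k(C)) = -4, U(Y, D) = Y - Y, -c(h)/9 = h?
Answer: 182/3 ≈ 60.667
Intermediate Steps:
c(h) = -9*h
U(Y, D) = 0
k(C) = 13/3 (k(C) = 3 - ⅓*(-4) = 3 + 4/3 = 13/3)
k(U(c(6), 6 - 1))*14 = (13/3)*14 = 182/3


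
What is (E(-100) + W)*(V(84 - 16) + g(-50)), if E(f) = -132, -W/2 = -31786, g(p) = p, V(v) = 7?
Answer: -2727920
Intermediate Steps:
W = 63572 (W = -2*(-31786) = 63572)
(E(-100) + W)*(V(84 - 16) + g(-50)) = (-132 + 63572)*(7 - 50) = 63440*(-43) = -2727920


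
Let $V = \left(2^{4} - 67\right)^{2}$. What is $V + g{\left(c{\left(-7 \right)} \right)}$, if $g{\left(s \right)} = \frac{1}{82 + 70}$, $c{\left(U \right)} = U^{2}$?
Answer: $\frac{395353}{152} \approx 2601.0$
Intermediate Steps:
$V = 2601$ ($V = \left(16 - 67\right)^{2} = \left(-51\right)^{2} = 2601$)
$g{\left(s \right)} = \frac{1}{152}$
$V + g{\left(c{\left(-7 \right)} \right)} = 2601 + \frac{1}{152} = \frac{395353}{152}$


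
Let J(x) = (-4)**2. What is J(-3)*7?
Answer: 112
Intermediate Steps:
J(x) = 16
J(-3)*7 = 16*7 = 112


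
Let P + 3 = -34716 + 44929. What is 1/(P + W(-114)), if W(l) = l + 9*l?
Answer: 1/9070 ≈ 0.00011025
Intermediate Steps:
W(l) = 10*l
P = 10210 (P = -3 + (-34716 + 44929) = -3 + 10213 = 10210)
1/(P + W(-114)) = 1/(10210 + 10*(-114)) = 1/(10210 - 1140) = 1/9070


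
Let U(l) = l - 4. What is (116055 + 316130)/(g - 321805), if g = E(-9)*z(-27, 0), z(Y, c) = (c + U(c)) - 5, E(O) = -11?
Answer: -432185/321706 ≈ -1.3434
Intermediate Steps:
U(l) = -4 + l
z(Y, c) = -9 + 2*c (z(Y, c) = (c + (-4 + c)) - 5 = (-4 + 2*c) - 5 = -9 + 2*c)
g = 99 (g = -11*(-9 + 2*0) = -11*(-9 + 0) = -11*(-9) = 99)
(116055 + 316130)/(g - 321805) = (116055 + 316130)/(99 - 321805) = 432185/(-321706) = 432185*(-1/321706) = -432185/321706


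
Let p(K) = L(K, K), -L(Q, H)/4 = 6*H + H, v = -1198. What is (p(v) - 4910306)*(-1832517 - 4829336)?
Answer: 32488271559986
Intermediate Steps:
L(Q, H) = -28*H (L(Q, H) = -4*(6*H + H) = -28*H)
p(K) = -28*K
(p(v) - 4910306)*(-1832517 - 4829336) = (-28*(-1198) - 4910306)*(-1832517 - 4829336) = (33544 - 4910306)*(-6661853) = -4876762*(-6661853) = 32488271559986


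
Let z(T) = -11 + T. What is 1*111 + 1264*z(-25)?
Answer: -45393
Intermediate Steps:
1*111 + 1264*z(-25) = 1*111 + 1264*(-11 - 25) = 111 + 1264*(-36) = 111 - 45504 = -45393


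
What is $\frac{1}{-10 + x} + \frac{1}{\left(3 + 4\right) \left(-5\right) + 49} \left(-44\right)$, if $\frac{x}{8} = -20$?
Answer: $- \frac{3747}{1190} \approx -3.1487$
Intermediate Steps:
$x = -160$ ($x = 8 \left(-20\right) = -160$)
$\frac{1}{-10 + x} + \frac{1}{\left(3 + 4\right) \left(-5\right) + 49} \left(-44\right) = \frac{1}{-10 - 160} + \frac{1}{\left(3 + 4\right) \left(-5\right) + 49} \left(-44\right) = \frac{1}{-170} + \frac{1}{7 \left(-5\right) + 49} \left(-44\right) = - \frac{1}{170} + \frac{1}{-35 + 49} \left(-44\right) = - \frac{1}{170} + \frac{1}{14} \left(-44\right) = - \frac{1}{170} - \frac{22}{7} = - \frac{3747}{1190}$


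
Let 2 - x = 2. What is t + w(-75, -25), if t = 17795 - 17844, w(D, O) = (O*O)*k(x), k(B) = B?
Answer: -49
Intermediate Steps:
x = 0 (x = 2 - 1*2 = 2 - 2 = 0)
w(D, O) = 0 (w(D, O) = (O*O)*0 = O²*0 = 0)
t = -49
t + w(-75, -25) = -49 + 0 = -49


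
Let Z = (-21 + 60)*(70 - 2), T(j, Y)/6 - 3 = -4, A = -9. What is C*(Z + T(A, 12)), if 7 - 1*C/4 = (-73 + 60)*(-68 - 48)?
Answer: -15886584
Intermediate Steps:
T(j, Y) = -6 (T(j, Y) = 18 + 6*(-4) = 18 - 24 = -6)
C = -6004 (C = 28 - 4*(-73 + 60)*(-68 - 48) = 28 - (-52)*(-116) = 28 - 4*1508 = 28 - 6032 = -6004)
Z = 2652 (Z = 39*68 = 2652)
C*(Z + T(A, 12)) = -6004*(2652 - 6) = -6004*2646 = -15886584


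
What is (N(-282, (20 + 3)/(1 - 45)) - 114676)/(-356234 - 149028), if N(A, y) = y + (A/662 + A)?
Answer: 1674262129/7358635768 ≈ 0.22752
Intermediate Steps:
N(A, y) = y + 663*A/662 (N(A, y) = y + (A/662 + A) = y + 663*A/662)
(N(-282, (20 + 3)/(1 - 45)) - 114676)/(-356234 - 149028) = (((20 + 3)/(1 - 45) + (663/662)*(-282)) - 114676)/(-356234 - 149028) = ((23/(-44) - 93483/331) - 114676)/(-505262) = ((23*(-1/44) - 93483/331) - 114676)*(-1/505262) = ((-23/44 - 93483/331) - 114676)*(-1/505262) = (-4120865/14564 - 114676)*(-1/505262) = -1674262129/14564*(-1/505262) = 1674262129/7358635768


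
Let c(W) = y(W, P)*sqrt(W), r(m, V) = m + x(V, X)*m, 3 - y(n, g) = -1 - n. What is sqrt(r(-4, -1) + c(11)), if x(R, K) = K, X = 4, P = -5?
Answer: sqrt(-20 + 15*sqrt(11)) ≈ 5.4543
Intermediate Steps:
y(n, g) = 4 + n (y(n, g) = 3 - (-1 - n) = 3 + (1 + n) = 4 + n)
r(m, V) = 5*m (r(m, V) = m + 4*m = 5*m)
c(W) = sqrt(W)*(4 + W) (c(W) = (4 + W)*sqrt(W) = sqrt(W)*(4 + W))
sqrt(r(-4, -1) + c(11)) = sqrt(5*(-4) + sqrt(11)*(4 + 11)) = sqrt(-20 + sqrt(11)*15) = sqrt(-20 + 15*sqrt(11))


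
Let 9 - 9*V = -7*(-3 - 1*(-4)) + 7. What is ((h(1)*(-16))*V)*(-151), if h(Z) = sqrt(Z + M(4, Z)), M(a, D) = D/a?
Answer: 1208*sqrt(5) ≈ 2701.2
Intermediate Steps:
V = 1 (V = 1 - (-7*(-3 - 1*(-4)) + 7)/9 = 1 - (-7*(-3 + 4) + 7)/9 = 1 - (-7*1 + 7)/9 = 1 - (-7 + 7)/9 = 1 - 1/9*0 = 1 + 0 = 1)
h(Z) = sqrt(5)*sqrt(Z)/2 (h(Z) = sqrt(Z + Z/4) = sqrt(5*Z/4) = sqrt(5)*sqrt(Z)/2)
((h(1)*(-16))*V)*(-151) = (((sqrt(5)*sqrt(1)/2)*(-16))*1)*(-151) = ((((1/2)*sqrt(5)*1)*(-16))*1)*(-151) = (((sqrt(5)/2)*(-16))*1)*(-151) = (-8*sqrt(5)*1)*(-151) = -8*sqrt(5)*(-151) = 1208*sqrt(5)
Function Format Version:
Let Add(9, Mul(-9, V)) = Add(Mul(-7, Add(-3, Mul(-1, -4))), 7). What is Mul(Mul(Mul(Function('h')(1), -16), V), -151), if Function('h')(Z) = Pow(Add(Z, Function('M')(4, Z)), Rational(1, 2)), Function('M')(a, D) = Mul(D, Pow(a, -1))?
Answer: Mul(1208, Pow(5, Rational(1, 2))) ≈ 2701.2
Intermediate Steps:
V = 1 (V = Add(1, Mul(Rational(-1, 9), Add(Mul(-7, Add(-3, Mul(-1, -4))), 7))) = Add(1, Mul(Rational(-1, 9), Add(Mul(-7, Add(-3, 4)), 7))) = Add(1, Mul(Rational(-1, 9), Add(Mul(-7, 1), 7))) = Add(1, Mul(Rational(-1, 9), Add(-7, 7))) = Add(1, Mul(Rational(-1, 9), 0)) = Add(1, 0) = 1)
Function('h')(Z) = Mul(Rational(1, 2), Pow(5, Rational(1, 2)), Pow(Z, Rational(1, 2))) (Function('h')(Z) = Pow(Add(Z, Mul(Z, Pow(4, -1))), Rational(1, 2)) = Pow(Add(Z, Mul(Z, Rational(1, 4))), Rational(1, 2)) = Pow(Add(Z, Mul(Rational(1, 4), Z)), Rational(1, 2)) = Pow(Mul(Rational(5, 4), Z), Rational(1, 2)) = Mul(Rational(1, 2), Pow(5, Rational(1, 2)), Pow(Z, Rational(1, 2))))
Mul(Mul(Mul(Function('h')(1), -16), V), -151) = Mul(Mul(Mul(Mul(Rational(1, 2), Pow(5, Rational(1, 2)), Pow(1, Rational(1, 2))), -16), 1), -151) = Mul(Mul(Mul(Mul(Rational(1, 2), Pow(5, Rational(1, 2)), 1), -16), 1), -151) = Mul(Mul(Mul(Mul(Rational(1, 2), Pow(5, Rational(1, 2))), -16), 1), -151) = Mul(Mul(Mul(-8, Pow(5, Rational(1, 2))), 1), -151) = Mul(Mul(-8, Pow(5, Rational(1, 2))), -151) = Mul(1208, Pow(5, Rational(1, 2)))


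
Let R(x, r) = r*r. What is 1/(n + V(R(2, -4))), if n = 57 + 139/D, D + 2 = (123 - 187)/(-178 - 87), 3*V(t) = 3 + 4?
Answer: -1398/27557 ≈ -0.050731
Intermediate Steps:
R(x, r) = r²
V(t) = 7/3 (V(t) = (3 + 4)/3 = (⅓)*7 = 7/3)
D = -466/265 (D = -2 + (123 - 187)/(-178 - 87) = -2 - 64/(-265) = -2 - 64*(-1/265) = -2 + 64/265 = -466/265 ≈ -1.7585)
n = -10273/466 (n = 57 + 139/(-466/265) = 57 + 139*(-265/466) = 57 - 36835/466 = -10273/466 ≈ -22.045)
1/(n + V(R(2, -4))) = 1/(-10273/466 + 7/3) = 1/(-27557/1398) = -1398/27557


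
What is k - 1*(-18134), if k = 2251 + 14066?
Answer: 34451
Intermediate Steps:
k = 16317
k - 1*(-18134) = 16317 - 1*(-18134) = 16317 + 18134 = 34451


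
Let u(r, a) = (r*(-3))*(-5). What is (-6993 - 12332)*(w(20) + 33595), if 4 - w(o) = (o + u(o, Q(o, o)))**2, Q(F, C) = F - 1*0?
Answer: 1329579325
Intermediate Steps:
Q(F, C) = F (Q(F, C) = F + 0 = F)
u(r, a) = 15*r (u(r, a) = -3*r*(-5) = 15*r)
w(o) = 4 - 256*o**2 (w(o) = 4 - (o + 15*o)**2 = 4 - (16*o)**2 = 4 - 256*o**2)
(-6993 - 12332)*(w(20) + 33595) = (-6993 - 12332)*((4 - 256*20**2) + 33595) = -19325*((4 - 256*400) + 33595) = -19325*((4 - 102400) + 33595) = -19325*(-102396 + 33595) = -19325*(-68801) = 1329579325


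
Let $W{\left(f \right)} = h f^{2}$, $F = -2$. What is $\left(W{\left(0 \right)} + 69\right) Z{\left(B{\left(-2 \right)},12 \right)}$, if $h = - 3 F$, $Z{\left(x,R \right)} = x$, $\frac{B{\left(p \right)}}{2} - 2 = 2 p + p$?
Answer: $-552$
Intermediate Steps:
$B{\left(p \right)} = 4 + 6 p$ ($B{\left(p \right)} = 4 + 2 \left(2 p + p\right) = 4 + 2 \cdot 3 p = 4 + 6 p$)
$h = 6$ ($h = \left(-3\right) \left(-2\right) = 6$)
$W{\left(f \right)} = 6 f^{2}$
$\left(W{\left(0 \right)} + 69\right) Z{\left(B{\left(-2 \right)},12 \right)} = \left(6 \cdot 0^{2} + 69\right) \left(4 + 6 \left(-2\right)\right) = \left(6 \cdot 0 + 69\right) \left(4 - 12\right) = \left(0 + 69\right) \left(-8\right) = 69 \left(-8\right) = -552$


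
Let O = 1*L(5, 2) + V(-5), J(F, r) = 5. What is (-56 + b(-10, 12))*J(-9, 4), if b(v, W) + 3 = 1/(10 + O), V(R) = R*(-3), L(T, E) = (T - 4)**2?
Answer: -7665/26 ≈ -294.81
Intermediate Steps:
L(T, E) = (-4 + T)**2
V(R) = -3*R
O = 16 (O = 1*(-4 + 5)**2 - 3*(-5) = 1*1**2 + 15 = 1*1 + 15 = 1 + 15 = 16)
b(v, W) = -77/26 (b(v, W) = -3 + 1/(10 + 16) = -3 + 1/26 = -77/26)
(-56 + b(-10, 12))*J(-9, 4) = (-56 - 77/26)*5 = -1533/26*5 = -7665/26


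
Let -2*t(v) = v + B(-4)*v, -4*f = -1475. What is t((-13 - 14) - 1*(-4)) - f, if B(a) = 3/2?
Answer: -340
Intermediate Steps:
f = 1475/4 (f = -¼*(-1475) = 1475/4 ≈ 368.75)
B(a) = 3/2 (B(a) = 3*(½) = 3/2)
t(v) = -5*v/4 (t(v) = -(v + 3*v/2)/2 = -5*v/4)
t((-13 - 14) - 1*(-4)) - f = -5*((-13 - 14) - 1*(-4))/4 - 1*1475/4 = -5*(-27 + 4)/4 - 1475/4 = -5/4*(-23) - 1475/4 = 115/4 - 1475/4 = -340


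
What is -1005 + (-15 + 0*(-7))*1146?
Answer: -18195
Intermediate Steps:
-1005 + (-15 + 0*(-7))*1146 = -1005 + (-15 + 0)*1146 = -1005 - 15*1146 = -1005 - 17190 = -18195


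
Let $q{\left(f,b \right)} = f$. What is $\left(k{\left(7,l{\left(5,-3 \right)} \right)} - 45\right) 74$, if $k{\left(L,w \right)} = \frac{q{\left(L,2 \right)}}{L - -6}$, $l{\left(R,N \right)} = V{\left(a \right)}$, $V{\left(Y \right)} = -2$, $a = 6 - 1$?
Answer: $- \frac{42772}{13} \approx -3290.2$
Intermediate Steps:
$a = 5$ ($a = 6 - 1 = 5$)
$l{\left(R,N \right)} = -2$
$k{\left(L,w \right)} = \frac{L}{6 + L}$ ($k{\left(L,w \right)} = \frac{L}{L - -6} = \frac{L}{L + 6} = \frac{L}{6 + L}$)
$\left(k{\left(7,l{\left(5,-3 \right)} \right)} - 45\right) 74 = \left(\frac{7}{6 + 7} - 45\right) 74 = \left(\frac{7}{13} - 45\right) 74 = \left(- \frac{578}{13}\right) 74 = - \frac{42772}{13}$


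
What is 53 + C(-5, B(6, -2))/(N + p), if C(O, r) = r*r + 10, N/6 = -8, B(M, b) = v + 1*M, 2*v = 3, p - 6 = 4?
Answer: 7791/152 ≈ 51.257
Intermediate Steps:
p = 10 (p = 6 + 4 = 10)
v = 3/2 (v = (1/2)*3 = 3/2 ≈ 1.5000)
B(M, b) = 3/2 + M (B(M, b) = 3/2 + 1*M = 3/2 + M)
N = -48 (N = 6*(-8) = -48)
C(O, r) = 10 + r**2 (C(O, r) = r**2 + 10 = 10 + r**2)
53 + C(-5, B(6, -2))/(N + p) = 53 + (10 + (3/2 + 6)**2)/(-48 + 10) = 53 + (10 + (15/2)**2)/(-38) = 53 + (10 + 225/4)*(-1/38) = 53 + (265/4)*(-1/38) = 53 - 265/152 = 7791/152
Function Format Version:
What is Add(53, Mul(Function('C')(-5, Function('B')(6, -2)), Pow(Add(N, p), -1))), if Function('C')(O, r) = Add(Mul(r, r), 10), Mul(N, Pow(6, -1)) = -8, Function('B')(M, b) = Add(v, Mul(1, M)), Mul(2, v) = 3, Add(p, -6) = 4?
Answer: Rational(7791, 152) ≈ 51.257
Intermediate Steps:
p = 10 (p = Add(6, 4) = 10)
v = Rational(3, 2) (v = Mul(Rational(1, 2), 3) = Rational(3, 2) ≈ 1.5000)
Function('B')(M, b) = Add(Rational(3, 2), M) (Function('B')(M, b) = Add(Rational(3, 2), Mul(1, M)) = Add(Rational(3, 2), M))
N = -48 (N = Mul(6, -8) = -48)
Function('C')(O, r) = Add(10, Pow(r, 2)) (Function('C')(O, r) = Add(Pow(r, 2), 10) = Add(10, Pow(r, 2)))
Add(53, Mul(Function('C')(-5, Function('B')(6, -2)), Pow(Add(N, p), -1))) = Add(53, Mul(Add(10, Pow(Add(Rational(3, 2), 6), 2)), Pow(Add(-48, 10), -1))) = Add(53, Mul(Add(10, Pow(Rational(15, 2), 2)), Pow(-38, -1))) = Add(53, Mul(Add(10, Rational(225, 4)), Rational(-1, 38))) = Add(53, Mul(Rational(265, 4), Rational(-1, 38))) = Add(53, Rational(-265, 152)) = Rational(7791, 152)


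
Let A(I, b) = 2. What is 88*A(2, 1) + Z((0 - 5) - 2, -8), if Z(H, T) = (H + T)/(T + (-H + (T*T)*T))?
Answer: 30101/171 ≈ 176.03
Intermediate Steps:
Z(H, T) = (H + T)/(T + T**3 - H) (Z(H, T) = (H + T)/(T + (-H + T**2*T)) = (H + T)/(T + (-H + T**3)) = (H + T)/(T + (T**3 - H)) = (H + T)/(T + T**3 - H))
88*A(2, 1) + Z((0 - 5) - 2, -8) = 88*2 + (((0 - 5) - 2) - 8)/(-8 + (-8)**3 - ((0 - 5) - 2)) = 176 + ((-5 - 2) - 8)/(-8 - 512 - (-5 - 2)) = 176 + (-7 - 8)/(-8 - 512 - 1*(-7)) = 176 - 15/(-8 - 512 + 7) = 176 - 15/(-513) = 176 - 1/513*(-15) = 176 + 5/171 = 30101/171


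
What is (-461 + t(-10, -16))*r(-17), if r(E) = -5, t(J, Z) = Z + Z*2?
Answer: 2545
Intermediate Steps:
t(J, Z) = 3*Z (t(J, Z) = Z + 2*Z = 3*Z)
(-461 + t(-10, -16))*r(-17) = (-461 + 3*(-16))*(-5) = (-461 - 48)*(-5) = -509*(-5) = 2545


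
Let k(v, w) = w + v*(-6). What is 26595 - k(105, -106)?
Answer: 27331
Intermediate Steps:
k(v, w) = w - 6*v
26595 - k(105, -106) = 26595 - (-106 - 6*105) = 26595 - (-106 - 630) = 26595 - 1*(-736) = 26595 + 736 = 27331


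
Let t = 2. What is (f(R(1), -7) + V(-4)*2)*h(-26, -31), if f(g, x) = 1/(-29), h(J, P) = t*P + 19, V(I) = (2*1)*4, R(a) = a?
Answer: -19909/29 ≈ -686.52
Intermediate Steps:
V(I) = 8 (V(I) = 2*4 = 8)
h(J, P) = 19 + 2*P (h(J, P) = 2*P + 19 = 19 + 2*P)
f(g, x) = -1/29
(f(R(1), -7) + V(-4)*2)*h(-26, -31) = (-1/29 + 8*2)*(19 + 2*(-31)) = (-1/29 + 16)*(19 - 62) = (463/29)*(-43) = -19909/29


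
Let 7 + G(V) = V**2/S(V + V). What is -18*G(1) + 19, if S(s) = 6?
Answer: 142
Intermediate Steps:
G(V) = -7 + V**2/6
-18*G(1) + 19 = -18*(-7 + (1/6)*1**2) + 19 = -18*(-7 + (1/6)*1) + 19 = -18*(-7 + 1/6) + 19 = -18*(-41/6) + 19 = 123 + 19 = 142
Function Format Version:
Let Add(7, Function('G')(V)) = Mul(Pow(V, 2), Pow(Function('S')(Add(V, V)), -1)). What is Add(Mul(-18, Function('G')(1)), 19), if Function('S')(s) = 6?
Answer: 142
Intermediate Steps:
Function('G')(V) = Add(-7, Mul(Rational(1, 6), Pow(V, 2))) (Function('G')(V) = Add(-7, Mul(Pow(V, 2), Pow(6, -1))) = Add(-7, Mul(Pow(V, 2), Rational(1, 6))) = Add(-7, Mul(Rational(1, 6), Pow(V, 2))))
Add(Mul(-18, Function('G')(1)), 19) = Add(Mul(-18, Add(-7, Mul(Rational(1, 6), Pow(1, 2)))), 19) = Add(Mul(-18, Add(-7, Mul(Rational(1, 6), 1))), 19) = Add(Mul(-18, Add(-7, Rational(1, 6))), 19) = Add(Mul(-18, Rational(-41, 6)), 19) = Add(123, 19) = 142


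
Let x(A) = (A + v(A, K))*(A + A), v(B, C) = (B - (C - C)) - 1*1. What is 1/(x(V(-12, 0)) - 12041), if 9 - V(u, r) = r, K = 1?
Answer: -1/11735 ≈ -8.5215e-5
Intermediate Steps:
V(u, r) = 9 - r
v(B, C) = -1 + B (v(B, C) = (B - 1*0) - 1 = (B + 0) - 1 = B - 1 = -1 + B)
x(A) = 2*A*(-1 + 2*A) (x(A) = (A + (-1 + A))*(A + A) = (-1 + 2*A)*(2*A) = 2*A*(-1 + 2*A))
1/(x(V(-12, 0)) - 12041) = 1/(2*(9 - 1*0)*(-1 + 2*(9 - 1*0)) - 12041) = 1/(2*(9 + 0)*(-1 + 2*(9 + 0)) - 12041) = 1/(2*9*(-1 + 2*9) - 12041) = 1/(2*9*(-1 + 18) - 12041) = 1/(2*9*17 - 12041) = 1/(306 - 12041) = 1/(-11735) = -1/11735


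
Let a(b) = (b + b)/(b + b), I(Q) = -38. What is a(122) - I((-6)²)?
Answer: 39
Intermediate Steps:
a(b) = 1 (a(b) = (2*b)/((2*b)) = (2*b)*(1/(2*b)) = 1)
a(122) - I((-6)²) = 1 - 1*(-38) = 1 + 38 = 39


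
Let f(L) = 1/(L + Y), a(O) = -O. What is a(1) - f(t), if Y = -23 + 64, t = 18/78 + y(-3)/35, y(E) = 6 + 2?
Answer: -19319/18864 ≈ -1.0241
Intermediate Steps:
y(E) = 8
t = 209/455 (t = 18/78 + 8/35 = 18*(1/78) + 8*(1/35) = 3/13 + 8/35 = 209/455 ≈ 0.45934)
Y = 41
f(L) = 1/(41 + L) (f(L) = 1/(L + 41) = 1/(41 + L))
a(1) - f(t) = -1*1 - 1/(41 + 209/455) = -1 - 1/18864/455 = -1 - 1*455/18864 = -1 - 455/18864 = -19319/18864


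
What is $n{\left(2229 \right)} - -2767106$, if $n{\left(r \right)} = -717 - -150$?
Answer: $2766539$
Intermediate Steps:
$n{\left(r \right)} = -567$ ($n{\left(r \right)} = -717 + 150 = -567$)
$n{\left(2229 \right)} - -2767106 = -567 - -2767106 = -567 + 2767106 = 2766539$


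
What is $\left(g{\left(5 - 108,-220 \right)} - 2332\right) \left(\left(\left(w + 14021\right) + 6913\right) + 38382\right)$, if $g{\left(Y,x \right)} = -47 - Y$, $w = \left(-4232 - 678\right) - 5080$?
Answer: $-112265976$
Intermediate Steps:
$w = -9990$ ($w = -4910 - 5080 = -9990$)
$\left(g{\left(5 - 108,-220 \right)} - 2332\right) \left(\left(\left(w + 14021\right) + 6913\right) + 38382\right) = \left(\left(-47 - \left(5 - 108\right)\right) - 2332\right) \left(\left(\left(-9990 + 14021\right) + 6913\right) + 38382\right) = \left(\left(-47 - -103\right) - 2332\right) \left(\left(4031 + 6913\right) + 38382\right) = \left(\left(-47 + 103\right) - 2332\right) \left(10944 + 38382\right) = \left(56 - 2332\right) 49326 = \left(-2276\right) 49326 = -112265976$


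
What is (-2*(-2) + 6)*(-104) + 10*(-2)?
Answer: -1060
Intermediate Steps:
(-2*(-2) + 6)*(-104) + 10*(-2) = (4 + 6)*(-104) - 20 = 10*(-104) - 20 = -1040 - 20 = -1060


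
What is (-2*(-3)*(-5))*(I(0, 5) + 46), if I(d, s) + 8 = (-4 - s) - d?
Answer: -870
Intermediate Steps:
I(d, s) = -12 - d - s (I(d, s) = -8 + ((-4 - s) - d) = -8 + (-4 - d - s) = -12 - d - s)
(-2*(-3)*(-5))*(I(0, 5) + 46) = (-2*(-3)*(-5))*((-12 - 1*0 - 1*5) + 46) = (6*(-5))*((-12 + 0 - 5) + 46) = -30*(-17 + 46) = -30*29 = -870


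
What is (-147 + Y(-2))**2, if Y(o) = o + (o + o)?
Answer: 23409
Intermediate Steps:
Y(o) = 3*o (Y(o) = o + 2*o = 3*o)
(-147 + Y(-2))**2 = (-147 + 3*(-2))**2 = (-147 - 6)**2 = (-153)**2 = 23409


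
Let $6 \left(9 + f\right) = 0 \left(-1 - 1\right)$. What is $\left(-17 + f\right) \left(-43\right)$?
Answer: $1118$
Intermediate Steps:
$f = -9$ ($f = -9 + \frac{0 \left(-1 - 1\right)}{6} = -9 + \frac{0 \left(-2\right)}{6} = -9 + \frac{1}{6} \cdot 0 = -9 + 0 = -9$)
$\left(-17 + f\right) \left(-43\right) = \left(-17 - 9\right) \left(-43\right) = \left(-26\right) \left(-43\right) = 1118$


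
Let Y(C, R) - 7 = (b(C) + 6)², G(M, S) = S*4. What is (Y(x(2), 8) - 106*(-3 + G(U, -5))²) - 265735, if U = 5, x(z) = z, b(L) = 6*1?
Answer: -321658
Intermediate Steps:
b(L) = 6
G(M, S) = 4*S
Y(C, R) = 151 (Y(C, R) = 7 + (6 + 6)² = 7 + 12² = 7 + 144 = 151)
(Y(x(2), 8) - 106*(-3 + G(U, -5))²) - 265735 = (151 - 106*(-3 + 4*(-5))²) - 265735 = (151 - 106*(-3 - 20)²) - 265735 = (151 - 106*(-23)²) - 265735 = (151 - 106*529) - 265735 = (151 - 56074) - 265735 = -55923 - 265735 = -321658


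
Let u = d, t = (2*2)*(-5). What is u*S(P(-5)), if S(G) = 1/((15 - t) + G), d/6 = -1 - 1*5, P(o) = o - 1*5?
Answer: -36/25 ≈ -1.4400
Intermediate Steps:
t = -20 (t = 4*(-5) = -20)
P(o) = -5 + o (P(o) = o - 5 = -5 + o)
d = -36 (d = 6*(-1 - 1*5) = 6*(-1 - 5) = 6*(-6) = -36)
S(G) = 1/(35 + G) (S(G) = 1/((15 - 1*(-20)) + G) = 1/((15 + 20) + G) = 1/(35 + G))
u = -36
u*S(P(-5)) = -36/(35 + (-5 - 5)) = -36/(35 - 10) = -36/25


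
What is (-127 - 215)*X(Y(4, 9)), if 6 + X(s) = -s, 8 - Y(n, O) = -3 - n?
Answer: 7182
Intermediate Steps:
Y(n, O) = 11 + n (Y(n, O) = 8 - (-3 - n) = 8 + (3 + n) = 11 + n)
X(s) = -6 - s
(-127 - 215)*X(Y(4, 9)) = (-127 - 215)*(-6 - (11 + 4)) = -342*(-6 - 1*15) = -342*(-6 - 15) = -342*(-21) = 7182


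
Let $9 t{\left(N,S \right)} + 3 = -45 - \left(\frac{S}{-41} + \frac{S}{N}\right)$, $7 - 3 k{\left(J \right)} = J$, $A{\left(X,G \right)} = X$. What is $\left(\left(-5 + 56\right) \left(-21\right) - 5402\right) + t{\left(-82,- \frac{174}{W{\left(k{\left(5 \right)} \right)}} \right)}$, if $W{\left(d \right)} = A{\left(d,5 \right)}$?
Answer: $- \frac{1593931}{246} \approx -6479.4$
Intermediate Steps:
$k{\left(J \right)} = \frac{7}{3} - \frac{J}{3}$
$W{\left(d \right)} = d$
$t{\left(N,S \right)} = - \frac{16}{3} + \frac{S}{369} - \frac{S}{9 N}$ ($t{\left(N,S \right)} = - \frac{1}{3} + \frac{-45 - \left(\frac{S}{-41} + \frac{S}{N}\right)}{9} = - \frac{1}{3} + \frac{-45 - \left(S \left(- \frac{1}{41}\right) + \frac{S}{N}\right)}{9} = - \frac{1}{3} + \frac{-45 - \left(- \frac{S}{41} + \frac{S}{N}\right)}{9} = - \frac{1}{3} + \frac{-45 + \left(\frac{S}{41} - \frac{S}{N}\right)}{9} = - \frac{1}{3} + \frac{-45 + \frac{S}{41} - \frac{S}{N}}{9} = - \frac{1}{3} - \left(5 - \frac{S}{369} + \frac{S}{9 N}\right) = - \frac{16}{3} + \frac{S}{369} - \frac{S}{9 N}$)
$\left(\left(-5 + 56\right) \left(-21\right) - 5402\right) + t{\left(-82,- \frac{174}{W{\left(k{\left(5 \right)} \right)}} \right)} = \left(\left(-5 + 56\right) \left(-21\right) - 5402\right) + \frac{- 41 \left(- \frac{174}{\frac{7}{3} - \frac{5}{3}}\right) - 82 \left(-1968 - \frac{174}{\frac{7}{3} - \frac{5}{3}}\right)}{369 \left(-82\right)} = \left(51 \left(-21\right) - 5402\right) + \frac{1}{369} \left(- \frac{1}{82}\right) \left(- 41 \left(- \frac{174}{\frac{7}{3} - \frac{5}{3}}\right) - 82 \left(-1968 - \frac{174}{\frac{7}{3} - \frac{5}{3}}\right)\right) = \left(-1071 - 5402\right) + \frac{1}{369} \left(- \frac{1}{82}\right) \left(- 41 \left(- \frac{174}{\frac{2}{3}}\right) - 82 \left(-1968 - \frac{174}{\frac{2}{3}}\right)\right) = -6473 + \frac{1}{369} \left(- \frac{1}{82}\right) \left(- 41 \left(\left(-174\right) \frac{3}{2}\right) - 82 \left(-1968 - 261\right)\right) = -6473 + \frac{1}{369} \left(- \frac{1}{82}\right) \left(\left(-41\right) \left(-261\right) - 82 \left(-1968 - 261\right)\right) = -6473 + \frac{1}{369} \left(- \frac{1}{82}\right) \left(10701 - -182778\right) = -6473 + \frac{1}{369} \left(- \frac{1}{82}\right) \left(10701 + 182778\right) = -6473 + \frac{1}{369} \left(- \frac{1}{82}\right) 193479 = -6473 - \frac{1573}{246} = - \frac{1593931}{246}$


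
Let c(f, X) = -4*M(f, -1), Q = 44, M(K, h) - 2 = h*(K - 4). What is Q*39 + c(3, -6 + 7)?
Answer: 1704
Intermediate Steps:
M(K, h) = 2 + h*(-4 + K) (M(K, h) = 2 + h*(K - 4) = 2 + h*(-4 + K))
c(f, X) = -24 + 4*f (c(f, X) = -4*(2 - 4*(-1) + f*(-1)) = -4*(2 + 4 - f) = -4*(6 - f) = -24 + 4*f)
Q*39 + c(3, -6 + 7) = 44*39 + (-24 + 4*3) = 1716 + (-24 + 12) = 1716 - 12 = 1704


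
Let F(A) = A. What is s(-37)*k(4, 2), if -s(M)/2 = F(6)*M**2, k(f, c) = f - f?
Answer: 0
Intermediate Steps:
k(f, c) = 0
s(M) = -12*M**2
s(-37)*k(4, 2) = -12*(-37)**2*0 = -12*1369*0 = -16428*0 = 0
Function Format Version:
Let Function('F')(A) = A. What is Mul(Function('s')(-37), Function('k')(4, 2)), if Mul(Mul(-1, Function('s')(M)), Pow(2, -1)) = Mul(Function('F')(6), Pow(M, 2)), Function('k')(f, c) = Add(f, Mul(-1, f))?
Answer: 0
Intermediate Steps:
Function('k')(f, c) = 0
Function('s')(M) = Mul(-12, Pow(M, 2)) (Function('s')(M) = Mul(-2, Mul(6, Pow(M, 2))) = Mul(-12, Pow(M, 2)))
Mul(Function('s')(-37), Function('k')(4, 2)) = Mul(Mul(-12, Pow(-37, 2)), 0) = Mul(Mul(-12, 1369), 0) = Mul(-16428, 0) = 0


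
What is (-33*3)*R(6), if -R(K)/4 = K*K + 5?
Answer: 16236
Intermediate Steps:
R(K) = -20 - 4*K² (R(K) = -4*(K*K + 5) = -4*(K² + 5) = -4*(5 + K²) = -20 - 4*K²)
(-33*3)*R(6) = (-33*3)*(-20 - 4*6²) = -99*(-20 - 4*36) = -99*(-20 - 144) = -99*(-164) = 16236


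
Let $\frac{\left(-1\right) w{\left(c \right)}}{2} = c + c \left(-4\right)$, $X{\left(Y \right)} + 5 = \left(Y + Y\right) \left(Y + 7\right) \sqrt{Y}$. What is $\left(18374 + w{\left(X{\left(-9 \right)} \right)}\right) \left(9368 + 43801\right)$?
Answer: $975332136 + 34453512 i \approx 9.7533 \cdot 10^{8} + 3.4454 \cdot 10^{7} i$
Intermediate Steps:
$X{\left(Y \right)} = -5 + 2 Y^{\frac{3}{2}} \left(7 + Y\right)$ ($X{\left(Y \right)} = -5 + \left(Y + Y\right) \left(Y + 7\right) \sqrt{Y} = -5 + 2 Y \left(7 + Y\right) \sqrt{Y} = -5 + 2 Y^{\frac{3}{2}} \left(7 + Y\right)$)
$w{\left(c \right)} = 6 c$ ($w{\left(c \right)} = - 2 \left(c + c \left(-4\right)\right) = - 2 \left(c - 4 c\right) = - 2 \left(- 3 c\right) = 6 c$)
$\left(18374 + w{\left(X{\left(-9 \right)} \right)}\right) \left(9368 + 43801\right) = \left(18374 + 6 \left(-5 + 2 \left(-9\right)^{\frac{5}{2}} + 14 \left(-9\right)^{\frac{3}{2}}\right)\right) \left(9368 + 43801\right) = \left(18374 + 6 \left(-5 + 2 \cdot 243 i + 14 \left(- 27 i\right)\right)\right) 53169 = \left(18374 + 6 \left(-5 + 486 i - 378 i\right)\right) 53169 = \left(18374 + 6 \left(-5 + 108 i\right)\right) 53169 = \left(18374 - \left(30 - 648 i\right)\right) 53169 = \left(18344 + 648 i\right) 53169 = 975332136 + 34453512 i$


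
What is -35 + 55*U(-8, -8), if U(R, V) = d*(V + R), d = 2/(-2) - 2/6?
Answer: 3415/3 ≈ 1138.3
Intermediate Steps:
d = -4/3 (d = 2*(-1/2) - 2*1/6 = -1 - 1/3 = -4/3 ≈ -1.3333)
U(R, V) = -4*R/3 - 4*V/3 (U(R, V) = -4*(V + R)/3 = -4*(R + V)/3 = -4*R/3 - 4*V/3)
-35 + 55*U(-8, -8) = -35 + 55*(-4/3*(-8) - 4/3*(-8)) = -35 + 55*(32/3 + 32/3) = -35 + 55*(64/3) = -35 + 3520/3 = 3415/3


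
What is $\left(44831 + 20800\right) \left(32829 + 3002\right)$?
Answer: $2351624361$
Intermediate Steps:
$\left(44831 + 20800\right) \left(32829 + 3002\right) = 65631 \cdot 35831 = 2351624361$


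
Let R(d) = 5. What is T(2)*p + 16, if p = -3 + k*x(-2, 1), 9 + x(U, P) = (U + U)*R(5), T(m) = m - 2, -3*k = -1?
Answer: 16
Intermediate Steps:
k = 1/3 (k = -1/3*(-1) = 1/3 ≈ 0.33333)
T(m) = -2 + m
x(U, P) = -9 + 10*U (x(U, P) = -9 + (U + U)*5 = -9 + (2*U)*5 = -9 + 10*U)
p = -38/3 (p = -3 + (-9 + 10*(-2))/3 = -3 + (-9 - 20)/3 = -3 + (1/3)*(-29) = -3 - 29/3 = -38/3 ≈ -12.667)
T(2)*p + 16 = (-2 + 2)*(-38/3) + 16 = 0*(-38/3) + 16 = 0 + 16 = 16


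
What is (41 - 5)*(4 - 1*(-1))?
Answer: 180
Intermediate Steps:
(41 - 5)*(4 - 1*(-1)) = 36*(4 + 1) = 36*5 = 180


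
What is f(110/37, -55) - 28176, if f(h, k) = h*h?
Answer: -38560844/1369 ≈ -28167.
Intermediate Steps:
f(h, k) = h**2
f(110/37, -55) - 28176 = (110/37)**2 - 28176 = 12100/1369 - 28176 = -38560844/1369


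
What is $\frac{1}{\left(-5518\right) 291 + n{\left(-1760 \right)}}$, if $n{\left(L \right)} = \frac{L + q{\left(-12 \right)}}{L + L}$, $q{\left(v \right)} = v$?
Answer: $- \frac{880}{1413048997} \approx -6.2277 \cdot 10^{-7}$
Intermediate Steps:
$n{\left(L \right)} = \frac{-12 + L}{2 L}$ ($n{\left(L \right)} = \frac{L - 12}{L + L} = \frac{-12 + L}{2 L}$)
$\frac{1}{\left(-5518\right) 291 + n{\left(-1760 \right)}} = \frac{1}{\left(-5518\right) 291 + \frac{-12 - 1760}{2 \left(-1760\right)}} = \frac{1}{-1605738 + \frac{1}{2} \left(- \frac{1}{1760}\right) \left(-1772\right)} = \frac{1}{-1605738 + \frac{443}{880}} = \frac{1}{- \frac{1413048997}{880}} = - \frac{880}{1413048997}$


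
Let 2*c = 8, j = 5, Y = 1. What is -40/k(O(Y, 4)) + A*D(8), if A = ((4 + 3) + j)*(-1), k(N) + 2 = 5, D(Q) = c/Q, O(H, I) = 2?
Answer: -58/3 ≈ -19.333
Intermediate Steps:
c = 4 (c = (½)*8 = 4)
D(Q) = 4/Q
k(N) = 3 (k(N) = -2 + 5 = 3)
A = -12 (A = ((4 + 3) + 5)*(-1) = (7 + 5)*(-1) = 12*(-1) = -12)
-40/k(O(Y, 4)) + A*D(8) = -40/3 - 48/8 = -40*⅓ - 48/8 = -40/3 - 12*½ = -40/3 - 6 = -58/3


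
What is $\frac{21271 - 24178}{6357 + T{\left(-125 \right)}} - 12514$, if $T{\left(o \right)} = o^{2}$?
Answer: $- \frac{275085655}{21982} \approx -12514.0$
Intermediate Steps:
$\frac{21271 - 24178}{6357 + T{\left(-125 \right)}} - 12514 = \frac{21271 - 24178}{6357 + \left(-125\right)^{2}} - 12514 = - \frac{2907}{6357 + 15625} - 12514 = - \frac{2907}{21982} - 12514 = - \frac{275085655}{21982}$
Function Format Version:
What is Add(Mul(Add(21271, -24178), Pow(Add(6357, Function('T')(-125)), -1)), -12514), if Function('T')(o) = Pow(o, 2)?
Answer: Rational(-275085655, 21982) ≈ -12514.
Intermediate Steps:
Add(Mul(Add(21271, -24178), Pow(Add(6357, Function('T')(-125)), -1)), -12514) = Add(Mul(Add(21271, -24178), Pow(Add(6357, Pow(-125, 2)), -1)), -12514) = Add(Mul(-2907, Pow(Add(6357, 15625), -1)), -12514) = Add(Mul(-2907, Pow(21982, -1)), -12514) = Add(Mul(-2907, Rational(1, 21982)), -12514) = Add(Rational(-2907, 21982), -12514) = Rational(-275085655, 21982)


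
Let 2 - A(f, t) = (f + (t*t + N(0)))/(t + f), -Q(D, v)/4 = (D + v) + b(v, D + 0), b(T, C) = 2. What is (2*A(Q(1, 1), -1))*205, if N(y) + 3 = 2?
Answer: 7380/17 ≈ 434.12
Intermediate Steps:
N(y) = -1 (N(y) = -3 + 2 = -1)
Q(D, v) = -8 - 4*D - 4*v (Q(D, v) = -4*((D + v) + 2) = -4*(2 + D + v) = -8 - 4*D - 4*v)
A(f, t) = 2 - (-1 + f + t²)/(f + t) (A(f, t) = 2 - (f + (t*t - 1))/(t + f) = 2 - (f + (t² - 1))/(f + t) = 2 - (f + (-1 + t²))/(f + t) = 2 - (-1 + f + t²)/(f + t))
(2*A(Q(1, 1), -1))*205 = (2*((1 + (-8 - 4*1 - 4*1) - 1*(-1)² + 2*(-1))/((-8 - 4*1 - 4*1) - 1)))*205 = (2*((1 + (-8 - 4 - 4) - 1*1 - 2)/((-8 - 4 - 4) - 1)))*205 = (2*((1 - 16 - 1 - 2)/(-16 - 1)))*205 = (2*(-18/(-17)))*205 = (2*(-1/17*(-18)))*205 = (2*(18/17))*205 = (36/17)*205 = 7380/17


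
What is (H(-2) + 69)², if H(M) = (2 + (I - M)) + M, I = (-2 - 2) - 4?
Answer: 3969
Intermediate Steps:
I = -8 (I = -4 - 4 = -8)
H(M) = -6 (H(M) = (2 + (-8 - M)) + M = (-6 - M) + M = -6)
(H(-2) + 69)² = (-6 + 69)² = 63² = 3969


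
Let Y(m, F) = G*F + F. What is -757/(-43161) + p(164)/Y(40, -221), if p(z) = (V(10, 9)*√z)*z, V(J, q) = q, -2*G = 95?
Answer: 757/43161 + 1968*√41/6851 ≈ 1.8569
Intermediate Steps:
G = -95/2 (G = -½*95 = -95/2 ≈ -47.500)
p(z) = 9*z^(3/2) (p(z) = (9*√z)*z = 9*z^(3/2))
Y(m, F) = -93*F/2 (Y(m, F) = -95*F/2 + F = -93*F/2)
-757/(-43161) + p(164)/Y(40, -221) = -757/(-43161) + (9*164^(3/2))/((-93/2*(-221))) = -757*(-1/43161) + (9*(328*√41))/(20553/2) = 757/43161 + (2952*√41)*(2/20553) = 757/43161 + 1968*√41/6851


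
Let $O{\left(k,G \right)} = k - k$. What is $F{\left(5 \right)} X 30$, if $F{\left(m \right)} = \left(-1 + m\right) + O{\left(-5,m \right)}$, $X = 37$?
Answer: $4440$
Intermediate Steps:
$O{\left(k,G \right)} = 0$
$F{\left(m \right)} = -1 + m$ ($F{\left(m \right)} = \left(-1 + m\right) + 0 = -1 + m$)
$F{\left(5 \right)} X 30 = \left(-1 + 5\right) 37 \cdot 30 = 4 \cdot 37 \cdot 30 = 148 \cdot 30 = 4440$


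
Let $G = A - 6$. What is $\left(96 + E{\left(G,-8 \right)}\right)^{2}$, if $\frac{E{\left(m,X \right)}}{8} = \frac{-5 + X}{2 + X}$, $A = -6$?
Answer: $\frac{115600}{9} \approx 12844.0$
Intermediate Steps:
$G = -12$ ($G = -6 - 6 = -12$)
$E{\left(m,X \right)} = \frac{8 \left(-5 + X\right)}{2 + X}$ ($E{\left(m,X \right)} = 8 \frac{-5 + X}{2 + X} = \frac{8 \left(-5 + X\right)}{2 + X}$)
$\left(96 + E{\left(G,-8 \right)}\right)^{2} = \left(96 + \frac{8 \left(-5 - 8\right)}{2 - 8}\right)^{2} = \left(96 + 8 \frac{1}{-6} \left(-13\right)\right)^{2} = \left(96 + 8 \left(- \frac{1}{6}\right) \left(-13\right)\right)^{2} = \left(96 + \frac{52}{3}\right)^{2} = \left(\frac{340}{3}\right)^{2} = \frac{115600}{9}$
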